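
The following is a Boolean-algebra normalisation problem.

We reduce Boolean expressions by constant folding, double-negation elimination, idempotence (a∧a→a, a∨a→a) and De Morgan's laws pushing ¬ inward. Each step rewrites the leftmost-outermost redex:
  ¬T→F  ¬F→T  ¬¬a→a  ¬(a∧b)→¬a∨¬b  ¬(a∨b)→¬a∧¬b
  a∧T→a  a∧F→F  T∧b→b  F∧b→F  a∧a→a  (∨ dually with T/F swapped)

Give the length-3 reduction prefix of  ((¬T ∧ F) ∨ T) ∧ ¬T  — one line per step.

Answer: after 3 steps: F

Working:
  start: ((¬T ∧ F) ∨ T) ∧ ¬T
  [1] T ∧ ¬T
  [2] ¬T
  [3] F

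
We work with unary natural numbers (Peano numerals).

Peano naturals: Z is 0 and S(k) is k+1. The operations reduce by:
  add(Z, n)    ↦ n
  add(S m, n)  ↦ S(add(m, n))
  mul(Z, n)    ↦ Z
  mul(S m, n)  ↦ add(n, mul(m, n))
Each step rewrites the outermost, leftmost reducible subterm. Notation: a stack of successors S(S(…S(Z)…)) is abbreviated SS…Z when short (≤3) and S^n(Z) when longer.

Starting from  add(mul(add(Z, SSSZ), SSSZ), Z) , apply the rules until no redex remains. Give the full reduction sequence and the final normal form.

  start: add(mul(add(Z, SSSZ), SSSZ), Z)
  →1  add(mul(SSSZ, SSSZ), Z)
  →2  add(add(SSSZ, mul(SSZ, SSSZ)), Z)
  →3  add(S(add(SSZ, mul(SSZ, SSSZ))), Z)
  →4  S(add(add(SSZ, mul(SSZ, SSSZ)), Z))
  →5  S(add(S(add(SZ, mul(SSZ, SSSZ))), Z))
  →6  S(S(add(add(SZ, mul(SSZ, SSSZ)), Z)))
  →7  S(S(add(S(add(Z, mul(SSZ, SSSZ))), Z)))
  →8  S(S(S(add(add(Z, mul(SSZ, SSSZ)), Z))))
  →9  S(S(S(add(mul(SSZ, SSSZ), Z))))
  →10  S(S(S(add(add(SSSZ, mul(SZ, SSSZ)), Z))))
  →11  S(S(S(add(S(add(SSZ, mul(SZ, SSSZ))), Z))))
  →12  S(S(S(S(add(add(SSZ, mul(SZ, SSSZ)), Z)))))
  →13  S(S(S(S(add(S(add(SZ, mul(SZ, SSSZ))), Z)))))
  →14  S(S(S(S(S(add(add(SZ, mul(SZ, SSSZ)), Z))))))
  →15  S(S(S(S(S(add(S(add(Z, mul(SZ, SSSZ))), Z))))))
  →16  S(S(S(S(S(S(add(add(Z, mul(SZ, SSSZ)), Z)))))))
  →17  S(S(S(S(S(S(add(mul(SZ, SSSZ), Z)))))))
  →18  S(S(S(S(S(S(add(add(SSSZ, mul(Z, SSSZ)), Z)))))))
  →19  S(S(S(S(S(S(add(S(add(SSZ, mul(Z, SSSZ))), Z)))))))
  →20  S(S(S(S(S(S(S(add(add(SSZ, mul(Z, SSSZ)), Z))))))))
  →21  S(S(S(S(S(S(S(add(S(add(SZ, mul(Z, SSSZ))), Z))))))))
  →22  S(S(S(S(S(S(S(S(add(add(SZ, mul(Z, SSSZ)), Z)))))))))
  →23  S(S(S(S(S(S(S(S(add(S(add(Z, mul(Z, SSSZ))), Z)))))))))
  →24  S(S(S(S(S(S(S(S(S(add(add(Z, mul(Z, SSSZ)), Z))))))))))
  →25  S(S(S(S(S(S(S(S(S(add(mul(Z, SSSZ), Z))))))))))
  →26  S(S(S(S(S(S(S(S(S(add(Z, Z))))))))))
  →27  S^9(Z)

Answer: normal form = S^9(Z)  (in 27 steps)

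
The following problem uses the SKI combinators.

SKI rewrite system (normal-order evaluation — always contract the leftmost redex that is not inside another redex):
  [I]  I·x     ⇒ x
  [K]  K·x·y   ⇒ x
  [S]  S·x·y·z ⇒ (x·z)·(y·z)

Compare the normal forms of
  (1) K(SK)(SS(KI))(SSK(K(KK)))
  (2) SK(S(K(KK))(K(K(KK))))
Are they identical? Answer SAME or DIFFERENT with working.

Answer: SAME — A ⇓ SK(S(K(KK))(K(K(KK)))), B ⇓ SK(S(K(KK))(K(K(KK))))

Derivation:
Term A:
  start: K(SK)(SS(KI))(SSK(K(KK)))
  step 1: SK(SSK(K(KK)))
  step 2: SK(S(K(KK))(K(K(KK))))

Term B:
  start: SK(S(K(KK))(K(K(KK))))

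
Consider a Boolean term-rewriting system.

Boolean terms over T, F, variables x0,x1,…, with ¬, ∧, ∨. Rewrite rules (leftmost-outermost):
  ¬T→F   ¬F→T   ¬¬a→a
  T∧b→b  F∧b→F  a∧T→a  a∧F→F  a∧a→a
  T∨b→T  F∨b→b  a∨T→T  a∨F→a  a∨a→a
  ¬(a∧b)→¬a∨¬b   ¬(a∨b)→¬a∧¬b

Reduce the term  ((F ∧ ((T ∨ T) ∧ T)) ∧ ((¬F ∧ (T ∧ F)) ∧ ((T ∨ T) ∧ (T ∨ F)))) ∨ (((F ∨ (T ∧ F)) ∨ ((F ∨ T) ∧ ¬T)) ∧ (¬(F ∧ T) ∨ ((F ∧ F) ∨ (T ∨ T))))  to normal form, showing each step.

  start: ((F ∧ ((T ∨ T) ∧ T)) ∧ ((¬F ∧ (T ∧ F)) ∧ ((T ∨ T) ∧ (T ∨ F)))) ∨ (((F ∨ (T ∧ F)) ∨ ((F ∨ T) ∧ ¬T)) ∧ (¬(F ∧ T) ∨ ((F ∧ F) ∨ (T ∨ T))))
  →1  (F ∧ ((¬F ∧ (T ∧ F)) ∧ ((T ∨ T) ∧ (T ∨ F)))) ∨ (((F ∨ (T ∧ F)) ∨ ((F ∨ T) ∧ ¬T)) ∧ (¬(F ∧ T) ∨ ((F ∧ F) ∨ (T ∨ T))))
  →2  F ∨ (((F ∨ (T ∧ F)) ∨ ((F ∨ T) ∧ ¬T)) ∧ (¬(F ∧ T) ∨ ((F ∧ F) ∨ (T ∨ T))))
  →3  ((F ∨ (T ∧ F)) ∨ ((F ∨ T) ∧ ¬T)) ∧ (¬(F ∧ T) ∨ ((F ∧ F) ∨ (T ∨ T)))
  →4  ((T ∧ F) ∨ ((F ∨ T) ∧ ¬T)) ∧ (¬(F ∧ T) ∨ ((F ∧ F) ∨ (T ∨ T)))
  →5  (F ∨ ((F ∨ T) ∧ ¬T)) ∧ (¬(F ∧ T) ∨ ((F ∧ F) ∨ (T ∨ T)))
  →6  ((F ∨ T) ∧ ¬T) ∧ (¬(F ∧ T) ∨ ((F ∧ F) ∨ (T ∨ T)))
  →7  (T ∧ ¬T) ∧ (¬(F ∧ T) ∨ ((F ∧ F) ∨ (T ∨ T)))
  →8  ¬T ∧ (¬(F ∧ T) ∨ ((F ∧ F) ∨ (T ∨ T)))
  →9  F ∧ (¬(F ∧ T) ∨ ((F ∧ F) ∨ (T ∨ T)))
  →10  F

Answer: normal form = F  (in 10 steps)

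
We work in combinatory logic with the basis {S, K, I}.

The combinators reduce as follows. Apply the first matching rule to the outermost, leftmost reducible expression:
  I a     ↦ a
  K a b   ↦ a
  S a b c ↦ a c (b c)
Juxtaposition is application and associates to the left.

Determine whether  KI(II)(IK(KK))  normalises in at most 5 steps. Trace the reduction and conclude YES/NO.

  start: KI(II)(IK(KK))
  →1  I(IK(KK))
  →2  IK(KK)
  →3  K(KK)

Answer: YES — reaches normal form K(KK) in 3 ≤ 5 steps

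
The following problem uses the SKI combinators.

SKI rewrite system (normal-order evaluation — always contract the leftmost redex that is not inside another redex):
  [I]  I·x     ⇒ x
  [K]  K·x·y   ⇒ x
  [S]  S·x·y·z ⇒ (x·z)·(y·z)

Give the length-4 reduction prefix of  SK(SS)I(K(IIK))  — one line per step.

Answer: after 4 steps: K(IK)

Reduction:
  start: SK(SS)I(K(IIK))
  →1  KI(SSI)(K(IIK))
  →2  I(K(IIK))
  →3  K(IIK)
  →4  K(IK)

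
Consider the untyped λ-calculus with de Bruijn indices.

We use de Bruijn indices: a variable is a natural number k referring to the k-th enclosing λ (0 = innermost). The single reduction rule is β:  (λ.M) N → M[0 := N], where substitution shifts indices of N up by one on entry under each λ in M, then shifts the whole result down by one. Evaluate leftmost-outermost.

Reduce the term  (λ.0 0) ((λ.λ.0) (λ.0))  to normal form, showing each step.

Answer: normal form = λ.0  (in 4 steps)

Derivation:
  start: (λ.0 0) ((λ.λ.0) (λ.0))
  [1] (λ.λ.0) (λ.0) ((λ.λ.0) (λ.0))
  [2] (λ.0) ((λ.λ.0) (λ.0))
  [3] (λ.λ.0) (λ.0)
  [4] λ.0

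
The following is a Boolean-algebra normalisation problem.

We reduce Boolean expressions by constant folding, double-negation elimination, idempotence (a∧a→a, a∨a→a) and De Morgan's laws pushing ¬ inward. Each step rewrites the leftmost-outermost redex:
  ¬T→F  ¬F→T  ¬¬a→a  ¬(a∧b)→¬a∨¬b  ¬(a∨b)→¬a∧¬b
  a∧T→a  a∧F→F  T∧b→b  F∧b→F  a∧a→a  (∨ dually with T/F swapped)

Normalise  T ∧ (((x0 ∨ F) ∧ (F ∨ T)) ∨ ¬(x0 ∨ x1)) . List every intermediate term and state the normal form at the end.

  start: T ∧ (((x0 ∨ F) ∧ (F ∨ T)) ∨ ¬(x0 ∨ x1))
  →1  ((x0 ∨ F) ∧ (F ∨ T)) ∨ ¬(x0 ∨ x1)
  →2  (x0 ∧ (F ∨ T)) ∨ ¬(x0 ∨ x1)
  →3  (x0 ∧ T) ∨ ¬(x0 ∨ x1)
  →4  x0 ∨ ¬(x0 ∨ x1)
  →5  x0 ∨ (¬x0 ∧ ¬x1)

Answer: normal form = x0 ∨ (¬x0 ∧ ¬x1)  (in 5 steps)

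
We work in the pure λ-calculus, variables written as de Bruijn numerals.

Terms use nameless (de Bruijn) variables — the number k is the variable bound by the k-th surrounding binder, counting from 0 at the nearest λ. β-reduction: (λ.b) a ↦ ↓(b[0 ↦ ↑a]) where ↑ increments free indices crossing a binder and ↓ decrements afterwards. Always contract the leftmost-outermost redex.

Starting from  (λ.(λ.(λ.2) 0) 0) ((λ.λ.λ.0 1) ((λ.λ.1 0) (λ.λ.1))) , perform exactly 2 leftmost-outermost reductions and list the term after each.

  start: (λ.(λ.(λ.2) 0) 0) ((λ.λ.λ.0 1) ((λ.λ.1 0) (λ.λ.1)))
  step 1: (λ.(λ.(λ.λ.λ.0 1) ((λ.λ.1 0) (λ.λ.1))) 0) ((λ.λ.λ.0 1) ((λ.λ.1 0) (λ.λ.1)))
  step 2: (λ.(λ.λ.λ.0 1) ((λ.λ.1 0) (λ.λ.1))) ((λ.λ.λ.0 1) ((λ.λ.1 0) (λ.λ.1)))

Answer: after 2 steps: (λ.(λ.λ.λ.0 1) ((λ.λ.1 0) (λ.λ.1))) ((λ.λ.λ.0 1) ((λ.λ.1 0) (λ.λ.1)))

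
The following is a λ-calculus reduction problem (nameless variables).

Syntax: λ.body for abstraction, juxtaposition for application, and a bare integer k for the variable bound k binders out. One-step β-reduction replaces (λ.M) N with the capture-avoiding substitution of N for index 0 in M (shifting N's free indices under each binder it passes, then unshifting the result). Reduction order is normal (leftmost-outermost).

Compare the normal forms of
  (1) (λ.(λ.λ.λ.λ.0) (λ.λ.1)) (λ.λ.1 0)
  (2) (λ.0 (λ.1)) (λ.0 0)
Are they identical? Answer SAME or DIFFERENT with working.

Term A:
  start: (λ.(λ.λ.λ.λ.0) (λ.λ.1)) (λ.λ.1 0)
  step 1: (λ.λ.λ.λ.0) (λ.λ.1)
  step 2: λ.λ.λ.0

Term B:
  start: (λ.0 (λ.1)) (λ.0 0)
  step 1: (λ.0 0) (λ.λ.0 0)
  step 2: (λ.λ.0 0) (λ.λ.0 0)
  step 3: λ.0 0

Answer: DIFFERENT — A ⇓ λ.λ.λ.0, B ⇓ λ.0 0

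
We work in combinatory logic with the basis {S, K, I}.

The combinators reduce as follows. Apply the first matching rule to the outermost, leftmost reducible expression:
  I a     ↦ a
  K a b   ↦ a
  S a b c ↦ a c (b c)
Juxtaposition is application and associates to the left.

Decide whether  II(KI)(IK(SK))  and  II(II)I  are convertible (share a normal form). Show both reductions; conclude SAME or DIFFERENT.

Answer: SAME — A ⇓ I, B ⇓ I

Derivation:
Term A:
  start: II(KI)(IK(SK))
  →1  I(KI)(IK(SK))
  →2  KI(IK(SK))
  →3  I

Term B:
  start: II(II)I
  →1  I(II)I
  →2  III
  →3  II
  →4  I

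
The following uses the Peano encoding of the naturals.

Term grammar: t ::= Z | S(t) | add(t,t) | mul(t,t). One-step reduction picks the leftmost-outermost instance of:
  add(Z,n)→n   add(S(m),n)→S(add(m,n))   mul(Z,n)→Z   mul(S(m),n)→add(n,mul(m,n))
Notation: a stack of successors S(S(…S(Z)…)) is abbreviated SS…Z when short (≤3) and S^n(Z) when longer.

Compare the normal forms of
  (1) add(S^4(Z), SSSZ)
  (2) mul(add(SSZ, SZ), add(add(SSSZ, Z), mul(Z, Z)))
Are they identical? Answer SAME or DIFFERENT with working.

Answer: DIFFERENT — A ⇓ S^7(Z), B ⇓ S^9(Z)

Derivation:
Term A:
  start: add(S^4(Z), SSSZ)
  →1  S(add(SSSZ, SSSZ))
  →2  S(S(add(SSZ, SSSZ)))
  →3  S(S(S(add(SZ, SSSZ))))
  →4  S(S(S(S(add(Z, SSSZ)))))
  →5  S^7(Z)

Term B:
  start: mul(add(SSZ, SZ), add(add(SSSZ, Z), mul(Z, Z)))
  →1  mul(S(add(SZ, SZ)), add(add(SSSZ, Z), mul(Z, Z)))
  →2  add(add(add(SSSZ, Z), mul(Z, Z)), mul(add(SZ, SZ), add(add(SSSZ, Z), mul(Z, Z))))
  →3  add(add(S(add(SSZ, Z)), mul(Z, Z)), mul(add(SZ, SZ), add(add(SSSZ, Z), mul(Z, Z))))
  →4  add(S(add(add(SSZ, Z), mul(Z, Z))), mul(add(SZ, SZ), add(add(SSSZ, Z), mul(Z, Z))))
  →5  S(add(add(add(SSZ, Z), mul(Z, Z)), mul(add(SZ, SZ), add(add(SSSZ, Z), mul(Z, Z)))))
  →6  S(add(add(S(add(SZ, Z)), mul(Z, Z)), mul(add(SZ, SZ), add(add(SSSZ, Z), mul(Z, Z)))))
  →7  S(add(S(add(add(SZ, Z), mul(Z, Z))), mul(add(SZ, SZ), add(add(SSSZ, Z), mul(Z, Z)))))
  →8  S(S(add(add(add(SZ, Z), mul(Z, Z)), mul(add(SZ, SZ), add(add(SSSZ, Z), mul(Z, Z))))))
  →9  S(S(add(add(S(add(Z, Z)), mul(Z, Z)), mul(add(SZ, SZ), add(add(SSSZ, Z), mul(Z, Z))))))
  →10  S(S(add(S(add(add(Z, Z), mul(Z, Z))), mul(add(SZ, SZ), add(add(SSSZ, Z), mul(Z, Z))))))
  →11  S(S(S(add(add(add(Z, Z), mul(Z, Z)), mul(add(SZ, SZ), add(add(SSSZ, Z), mul(Z, Z)))))))
  →12  S(S(S(add(add(Z, mul(Z, Z)), mul(add(SZ, SZ), add(add(SSSZ, Z), mul(Z, Z)))))))
  →13  S(S(S(add(mul(Z, Z), mul(add(SZ, SZ), add(add(SSSZ, Z), mul(Z, Z)))))))
  →14  S(S(S(add(Z, mul(add(SZ, SZ), add(add(SSSZ, Z), mul(Z, Z)))))))
  →15  S(S(S(mul(add(SZ, SZ), add(add(SSSZ, Z), mul(Z, Z))))))
  →16  S(S(S(mul(S(add(Z, SZ)), add(add(SSSZ, Z), mul(Z, Z))))))
  →17  S(S(S(add(add(add(SSSZ, Z), mul(Z, Z)), mul(add(Z, SZ), add(add(SSSZ, Z), mul(Z, Z)))))))
  →18  S(S(S(add(add(S(add(SSZ, Z)), mul(Z, Z)), mul(add(Z, SZ), add(add(SSSZ, Z), mul(Z, Z)))))))
  →19  S(S(S(add(S(add(add(SSZ, Z), mul(Z, Z))), mul(add(Z, SZ), add(add(SSSZ, Z), mul(Z, Z)))))))
  →20  S(S(S(S(add(add(add(SSZ, Z), mul(Z, Z)), mul(add(Z, SZ), add(add(SSSZ, Z), mul(Z, Z))))))))
  →21  S(S(S(S(add(add(S(add(SZ, Z)), mul(Z, Z)), mul(add(Z, SZ), add(add(SSSZ, Z), mul(Z, Z))))))))
  →22  S(S(S(S(add(S(add(add(SZ, Z), mul(Z, Z))), mul(add(Z, SZ), add(add(SSSZ, Z), mul(Z, Z))))))))
  →23  S(S(S(S(S(add(add(add(SZ, Z), mul(Z, Z)), mul(add(Z, SZ), add(add(SSSZ, Z), mul(Z, Z)))))))))
  →24  S(S(S(S(S(add(add(S(add(Z, Z)), mul(Z, Z)), mul(add(Z, SZ), add(add(SSSZ, Z), mul(Z, Z)))))))))
  →25  S(S(S(S(S(add(S(add(add(Z, Z), mul(Z, Z))), mul(add(Z, SZ), add(add(SSSZ, Z), mul(Z, Z)))))))))
  →26  S(S(S(S(S(S(add(add(add(Z, Z), mul(Z, Z)), mul(add(Z, SZ), add(add(SSSZ, Z), mul(Z, Z))))))))))
  →27  S(S(S(S(S(S(add(add(Z, mul(Z, Z)), mul(add(Z, SZ), add(add(SSSZ, Z), mul(Z, Z))))))))))
  →28  S(S(S(S(S(S(add(mul(Z, Z), mul(add(Z, SZ), add(add(SSSZ, Z), mul(Z, Z))))))))))
  →29  S(S(S(S(S(S(add(Z, mul(add(Z, SZ), add(add(SSSZ, Z), mul(Z, Z))))))))))
  →30  S(S(S(S(S(S(mul(add(Z, SZ), add(add(SSSZ, Z), mul(Z, Z)))))))))
  →31  S(S(S(S(S(S(mul(SZ, add(add(SSSZ, Z), mul(Z, Z)))))))))
  →32  S(S(S(S(S(S(add(add(add(SSSZ, Z), mul(Z, Z)), mul(Z, add(add(SSSZ, Z), mul(Z, Z))))))))))
  →33  S(S(S(S(S(S(add(add(S(add(SSZ, Z)), mul(Z, Z)), mul(Z, add(add(SSSZ, Z), mul(Z, Z))))))))))
  →34  S(S(S(S(S(S(add(S(add(add(SSZ, Z), mul(Z, Z))), mul(Z, add(add(SSSZ, Z), mul(Z, Z))))))))))
  →35  S(S(S(S(S(S(S(add(add(add(SSZ, Z), mul(Z, Z)), mul(Z, add(add(SSSZ, Z), mul(Z, Z)))))))))))
  →36  S(S(S(S(S(S(S(add(add(S(add(SZ, Z)), mul(Z, Z)), mul(Z, add(add(SSSZ, Z), mul(Z, Z)))))))))))
  →37  S(S(S(S(S(S(S(add(S(add(add(SZ, Z), mul(Z, Z))), mul(Z, add(add(SSSZ, Z), mul(Z, Z)))))))))))
  →38  S(S(S(S(S(S(S(S(add(add(add(SZ, Z), mul(Z, Z)), mul(Z, add(add(SSSZ, Z), mul(Z, Z))))))))))))
  →39  S(S(S(S(S(S(S(S(add(add(S(add(Z, Z)), mul(Z, Z)), mul(Z, add(add(SSSZ, Z), mul(Z, Z))))))))))))
  →40  S(S(S(S(S(S(S(S(add(S(add(add(Z, Z), mul(Z, Z))), mul(Z, add(add(SSSZ, Z), mul(Z, Z))))))))))))
  →41  S(S(S(S(S(S(S(S(S(add(add(add(Z, Z), mul(Z, Z)), mul(Z, add(add(SSSZ, Z), mul(Z, Z)))))))))))))
  →42  S(S(S(S(S(S(S(S(S(add(add(Z, mul(Z, Z)), mul(Z, add(add(SSSZ, Z), mul(Z, Z)))))))))))))
  →43  S(S(S(S(S(S(S(S(S(add(mul(Z, Z), mul(Z, add(add(SSSZ, Z), mul(Z, Z)))))))))))))
  →44  S(S(S(S(S(S(S(S(S(add(Z, mul(Z, add(add(SSSZ, Z), mul(Z, Z)))))))))))))
  →45  S(S(S(S(S(S(S(S(S(mul(Z, add(add(SSSZ, Z), mul(Z, Z))))))))))))
  →46  S^9(Z)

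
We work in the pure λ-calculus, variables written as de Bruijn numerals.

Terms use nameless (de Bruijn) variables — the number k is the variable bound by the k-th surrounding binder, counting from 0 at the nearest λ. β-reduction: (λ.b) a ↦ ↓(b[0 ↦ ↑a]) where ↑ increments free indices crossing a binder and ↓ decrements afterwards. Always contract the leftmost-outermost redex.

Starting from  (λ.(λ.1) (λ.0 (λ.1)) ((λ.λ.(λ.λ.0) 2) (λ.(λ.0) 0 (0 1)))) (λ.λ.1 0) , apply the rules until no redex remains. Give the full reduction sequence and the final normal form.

  start: (λ.(λ.1) (λ.0 (λ.1)) ((λ.λ.(λ.λ.0) 2) (λ.(λ.0) 0 (0 1)))) (λ.λ.1 0)
  →1  (λ.λ.λ.1 0) (λ.0 (λ.1)) ((λ.λ.(λ.λ.0) (λ.λ.1 0)) (λ.(λ.0) 0 (0 (λ.λ.1 0))))
  →2  (λ.λ.1 0) ((λ.λ.(λ.λ.0) (λ.λ.1 0)) (λ.(λ.0) 0 (0 (λ.λ.1 0))))
  →3  λ.(λ.λ.(λ.λ.0) (λ.λ.1 0)) (λ.(λ.0) 0 (0 (λ.λ.1 0))) 0
  →4  λ.(λ.(λ.λ.0) (λ.λ.1 0)) 0
  →5  λ.(λ.λ.0) (λ.λ.1 0)
  →6  λ.λ.0

Answer: normal form = λ.λ.0  (in 6 steps)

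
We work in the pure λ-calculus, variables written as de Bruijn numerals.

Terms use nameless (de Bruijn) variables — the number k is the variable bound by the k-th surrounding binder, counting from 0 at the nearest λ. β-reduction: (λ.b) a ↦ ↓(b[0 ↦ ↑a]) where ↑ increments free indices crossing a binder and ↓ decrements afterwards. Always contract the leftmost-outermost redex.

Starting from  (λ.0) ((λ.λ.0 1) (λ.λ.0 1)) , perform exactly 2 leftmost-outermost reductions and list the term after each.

  start: (λ.0) ((λ.λ.0 1) (λ.λ.0 1))
  →1  (λ.λ.0 1) (λ.λ.0 1)
  →2  λ.0 (λ.λ.0 1)

Answer: after 2 steps: λ.0 (λ.λ.0 1)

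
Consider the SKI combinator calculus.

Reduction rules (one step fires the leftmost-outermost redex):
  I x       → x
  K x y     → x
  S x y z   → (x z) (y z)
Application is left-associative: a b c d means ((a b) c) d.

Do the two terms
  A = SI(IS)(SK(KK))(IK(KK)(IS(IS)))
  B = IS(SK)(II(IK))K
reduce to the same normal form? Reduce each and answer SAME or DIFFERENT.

Term A:
  start: SI(IS)(SK(KK))(IK(KK)(IS(IS)))
  [1] I(SK(KK))(IS(SK(KK)))(IK(KK)(IS(IS)))
  [2] SK(KK)(IS(SK(KK)))(IK(KK)(IS(IS)))
  [3] K(IS(SK(KK)))(KK(IS(SK(KK))))(IK(KK)(IS(IS)))
  [4] IS(SK(KK))(IK(KK)(IS(IS)))
  [5] S(SK(KK))(IK(KK)(IS(IS)))
  [6] S(SK(KK))(K(KK)(IS(IS)))
  [7] S(SK(KK))(KK)

Term B:
  start: IS(SK)(II(IK))K
  [1] S(SK)(II(IK))K
  [2] SKK(II(IK)K)
  [3] K(II(IK)K)(K(II(IK)K))
  [4] II(IK)K
  [5] I(IK)K
  [6] IKK
  [7] KK

Answer: DIFFERENT — A ⇓ S(SK(KK))(KK), B ⇓ KK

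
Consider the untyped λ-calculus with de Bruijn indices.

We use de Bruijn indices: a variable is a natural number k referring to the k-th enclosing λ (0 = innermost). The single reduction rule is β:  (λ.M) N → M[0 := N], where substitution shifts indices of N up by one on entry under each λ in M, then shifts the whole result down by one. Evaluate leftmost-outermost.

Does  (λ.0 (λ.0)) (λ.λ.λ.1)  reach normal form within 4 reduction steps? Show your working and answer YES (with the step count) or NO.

  start: (λ.0 (λ.0)) (λ.λ.λ.1)
  [1] (λ.λ.λ.1) (λ.0)
  [2] λ.λ.1

Answer: YES — reaches normal form λ.λ.1 in 2 ≤ 4 steps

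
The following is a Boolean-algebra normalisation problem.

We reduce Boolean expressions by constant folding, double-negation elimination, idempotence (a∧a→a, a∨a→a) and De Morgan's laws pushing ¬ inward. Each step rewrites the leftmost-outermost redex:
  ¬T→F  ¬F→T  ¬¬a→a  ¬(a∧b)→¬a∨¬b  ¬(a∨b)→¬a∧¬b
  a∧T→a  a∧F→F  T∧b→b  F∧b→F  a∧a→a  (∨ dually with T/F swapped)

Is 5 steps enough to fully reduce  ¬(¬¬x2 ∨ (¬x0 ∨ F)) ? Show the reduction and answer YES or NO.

Answer: NO — after 5 steps the term is ¬x2 ∧ (x0 ∧ T), not yet normal

Reduction:
  start: ¬(¬¬x2 ∨ (¬x0 ∨ F))
  step 1: ¬¬¬x2 ∧ ¬(¬x0 ∨ F)
  step 2: ¬x2 ∧ ¬(¬x0 ∨ F)
  step 3: ¬x2 ∧ (¬¬x0 ∧ ¬F)
  step 4: ¬x2 ∧ (x0 ∧ ¬F)
  step 5: ¬x2 ∧ (x0 ∧ T)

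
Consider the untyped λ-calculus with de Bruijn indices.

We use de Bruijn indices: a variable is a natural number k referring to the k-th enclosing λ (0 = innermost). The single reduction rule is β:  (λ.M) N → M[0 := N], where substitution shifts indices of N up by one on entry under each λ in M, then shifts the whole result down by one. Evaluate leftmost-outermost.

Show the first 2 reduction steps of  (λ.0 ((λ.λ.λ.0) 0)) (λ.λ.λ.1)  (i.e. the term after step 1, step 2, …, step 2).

Answer: after 2 steps: λ.λ.1

Reduction:
  start: (λ.0 ((λ.λ.λ.0) 0)) (λ.λ.λ.1)
  [1] (λ.λ.λ.1) ((λ.λ.λ.0) (λ.λ.λ.1))
  [2] λ.λ.1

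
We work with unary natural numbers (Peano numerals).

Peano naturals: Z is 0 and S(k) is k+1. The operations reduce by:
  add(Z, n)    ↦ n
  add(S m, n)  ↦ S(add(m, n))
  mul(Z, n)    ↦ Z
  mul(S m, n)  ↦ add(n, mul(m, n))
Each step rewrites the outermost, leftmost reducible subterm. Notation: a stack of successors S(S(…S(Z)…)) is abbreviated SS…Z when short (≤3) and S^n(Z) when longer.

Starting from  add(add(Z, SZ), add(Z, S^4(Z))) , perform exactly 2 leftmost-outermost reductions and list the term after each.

  start: add(add(Z, SZ), add(Z, S^4(Z)))
  step 1: add(SZ, add(Z, S^4(Z)))
  step 2: S(add(Z, add(Z, S^4(Z))))

Answer: after 2 steps: S(add(Z, add(Z, S^4(Z))))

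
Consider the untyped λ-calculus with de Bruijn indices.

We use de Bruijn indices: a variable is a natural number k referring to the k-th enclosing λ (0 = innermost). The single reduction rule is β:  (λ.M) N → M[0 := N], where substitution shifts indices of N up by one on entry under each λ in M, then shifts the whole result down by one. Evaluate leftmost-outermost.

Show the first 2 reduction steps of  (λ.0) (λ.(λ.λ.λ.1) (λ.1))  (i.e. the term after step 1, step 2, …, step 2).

Answer: after 2 steps: λ.λ.λ.1

Working:
  start: (λ.0) (λ.(λ.λ.λ.1) (λ.1))
  [1] λ.(λ.λ.λ.1) (λ.1)
  [2] λ.λ.λ.1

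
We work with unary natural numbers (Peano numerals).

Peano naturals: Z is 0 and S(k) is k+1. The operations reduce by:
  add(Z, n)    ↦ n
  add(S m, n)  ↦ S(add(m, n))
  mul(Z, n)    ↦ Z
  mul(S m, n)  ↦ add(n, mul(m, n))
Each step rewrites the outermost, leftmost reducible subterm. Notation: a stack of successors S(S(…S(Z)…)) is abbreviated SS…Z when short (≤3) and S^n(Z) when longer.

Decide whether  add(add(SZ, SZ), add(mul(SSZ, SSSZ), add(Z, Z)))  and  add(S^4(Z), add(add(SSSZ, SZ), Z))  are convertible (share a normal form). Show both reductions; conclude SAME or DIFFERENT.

Answer: SAME — A ⇓ S^8(Z), B ⇓ S^8(Z)

Derivation:
Term A:
  start: add(add(SZ, SZ), add(mul(SSZ, SSSZ), add(Z, Z)))
  →1  add(S(add(Z, SZ)), add(mul(SSZ, SSSZ), add(Z, Z)))
  →2  S(add(add(Z, SZ), add(mul(SSZ, SSSZ), add(Z, Z))))
  →3  S(add(SZ, add(mul(SSZ, SSSZ), add(Z, Z))))
  →4  S(S(add(Z, add(mul(SSZ, SSSZ), add(Z, Z)))))
  →5  S(S(add(mul(SSZ, SSSZ), add(Z, Z))))
  →6  S(S(add(add(SSSZ, mul(SZ, SSSZ)), add(Z, Z))))
  →7  S(S(add(S(add(SSZ, mul(SZ, SSSZ))), add(Z, Z))))
  →8  S(S(S(add(add(SSZ, mul(SZ, SSSZ)), add(Z, Z)))))
  →9  S(S(S(add(S(add(SZ, mul(SZ, SSSZ))), add(Z, Z)))))
  →10  S(S(S(S(add(add(SZ, mul(SZ, SSSZ)), add(Z, Z))))))
  →11  S(S(S(S(add(S(add(Z, mul(SZ, SSSZ))), add(Z, Z))))))
  →12  S(S(S(S(S(add(add(Z, mul(SZ, SSSZ)), add(Z, Z)))))))
  →13  S(S(S(S(S(add(mul(SZ, SSSZ), add(Z, Z)))))))
  →14  S(S(S(S(S(add(add(SSSZ, mul(Z, SSSZ)), add(Z, Z)))))))
  →15  S(S(S(S(S(add(S(add(SSZ, mul(Z, SSSZ))), add(Z, Z)))))))
  →16  S(S(S(S(S(S(add(add(SSZ, mul(Z, SSSZ)), add(Z, Z))))))))
  →17  S(S(S(S(S(S(add(S(add(SZ, mul(Z, SSSZ))), add(Z, Z))))))))
  →18  S(S(S(S(S(S(S(add(add(SZ, mul(Z, SSSZ)), add(Z, Z)))))))))
  →19  S(S(S(S(S(S(S(add(S(add(Z, mul(Z, SSSZ))), add(Z, Z)))))))))
  →20  S(S(S(S(S(S(S(S(add(add(Z, mul(Z, SSSZ)), add(Z, Z))))))))))
  →21  S(S(S(S(S(S(S(S(add(mul(Z, SSSZ), add(Z, Z))))))))))
  →22  S(S(S(S(S(S(S(S(add(Z, add(Z, Z))))))))))
  →23  S(S(S(S(S(S(S(S(add(Z, Z)))))))))
  →24  S^8(Z)

Term B:
  start: add(S^4(Z), add(add(SSSZ, SZ), Z))
  →1  S(add(SSSZ, add(add(SSSZ, SZ), Z)))
  →2  S(S(add(SSZ, add(add(SSSZ, SZ), Z))))
  →3  S(S(S(add(SZ, add(add(SSSZ, SZ), Z)))))
  →4  S(S(S(S(add(Z, add(add(SSSZ, SZ), Z))))))
  →5  S(S(S(S(add(add(SSSZ, SZ), Z)))))
  →6  S(S(S(S(add(S(add(SSZ, SZ)), Z)))))
  →7  S(S(S(S(S(add(add(SSZ, SZ), Z))))))
  →8  S(S(S(S(S(add(S(add(SZ, SZ)), Z))))))
  →9  S(S(S(S(S(S(add(add(SZ, SZ), Z)))))))
  →10  S(S(S(S(S(S(add(S(add(Z, SZ)), Z)))))))
  →11  S(S(S(S(S(S(S(add(add(Z, SZ), Z))))))))
  →12  S(S(S(S(S(S(S(add(SZ, Z))))))))
  →13  S(S(S(S(S(S(S(S(add(Z, Z)))))))))
  →14  S^8(Z)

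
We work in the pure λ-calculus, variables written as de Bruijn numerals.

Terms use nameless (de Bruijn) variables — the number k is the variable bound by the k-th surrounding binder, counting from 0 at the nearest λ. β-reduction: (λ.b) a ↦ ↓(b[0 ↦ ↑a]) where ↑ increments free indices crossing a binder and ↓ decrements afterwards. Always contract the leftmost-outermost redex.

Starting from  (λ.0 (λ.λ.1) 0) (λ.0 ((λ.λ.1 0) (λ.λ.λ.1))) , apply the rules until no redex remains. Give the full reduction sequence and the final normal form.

Answer: normal form = λ.λ.λ.1  (in 6 steps)

Derivation:
  start: (λ.0 (λ.λ.1) 0) (λ.0 ((λ.λ.1 0) (λ.λ.λ.1)))
  step 1: (λ.0 ((λ.λ.1 0) (λ.λ.λ.1))) (λ.λ.1) (λ.0 ((λ.λ.1 0) (λ.λ.λ.1)))
  step 2: (λ.λ.1) ((λ.λ.1 0) (λ.λ.λ.1)) (λ.0 ((λ.λ.1 0) (λ.λ.λ.1)))
  step 3: (λ.(λ.λ.1 0) (λ.λ.λ.1)) (λ.0 ((λ.λ.1 0) (λ.λ.λ.1)))
  step 4: (λ.λ.1 0) (λ.λ.λ.1)
  step 5: λ.(λ.λ.λ.1) 0
  step 6: λ.λ.λ.1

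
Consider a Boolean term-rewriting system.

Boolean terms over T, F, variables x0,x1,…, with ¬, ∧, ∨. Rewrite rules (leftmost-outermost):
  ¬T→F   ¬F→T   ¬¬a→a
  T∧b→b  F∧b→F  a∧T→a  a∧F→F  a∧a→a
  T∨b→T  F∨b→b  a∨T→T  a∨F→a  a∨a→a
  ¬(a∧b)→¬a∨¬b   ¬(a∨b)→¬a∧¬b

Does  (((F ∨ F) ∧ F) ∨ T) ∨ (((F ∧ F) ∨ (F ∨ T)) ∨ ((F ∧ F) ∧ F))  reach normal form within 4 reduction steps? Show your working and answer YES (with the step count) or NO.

Answer: YES — reaches normal form T in 2 ≤ 4 steps

Derivation:
  start: (((F ∨ F) ∧ F) ∨ T) ∨ (((F ∧ F) ∨ (F ∨ T)) ∨ ((F ∧ F) ∧ F))
  step 1: T ∨ (((F ∧ F) ∨ (F ∨ T)) ∨ ((F ∧ F) ∧ F))
  step 2: T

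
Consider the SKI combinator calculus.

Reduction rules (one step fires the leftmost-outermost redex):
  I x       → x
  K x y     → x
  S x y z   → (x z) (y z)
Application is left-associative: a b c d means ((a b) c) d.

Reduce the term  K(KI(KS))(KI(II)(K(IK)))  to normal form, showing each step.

  start: K(KI(KS))(KI(II)(K(IK)))
  step 1: KI(KS)
  step 2: I

Answer: normal form = I  (in 2 steps)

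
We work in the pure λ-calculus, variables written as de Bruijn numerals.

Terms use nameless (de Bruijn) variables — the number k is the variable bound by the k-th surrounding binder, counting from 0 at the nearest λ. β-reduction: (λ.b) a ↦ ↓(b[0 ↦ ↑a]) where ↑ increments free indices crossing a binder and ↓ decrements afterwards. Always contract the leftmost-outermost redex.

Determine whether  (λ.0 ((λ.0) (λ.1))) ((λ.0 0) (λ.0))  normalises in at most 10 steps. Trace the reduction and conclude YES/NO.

  start: (λ.0 ((λ.0) (λ.1))) ((λ.0 0) (λ.0))
  →1  (λ.0 0) (λ.0) ((λ.0) (λ.(λ.0 0) (λ.0)))
  →2  (λ.0) (λ.0) ((λ.0) (λ.(λ.0 0) (λ.0)))
  →3  (λ.0) ((λ.0) (λ.(λ.0 0) (λ.0)))
  →4  (λ.0) (λ.(λ.0 0) (λ.0))
  →5  λ.(λ.0 0) (λ.0)
  →6  λ.(λ.0) (λ.0)
  →7  λ.λ.0

Answer: YES — reaches normal form λ.λ.0 in 7 ≤ 10 steps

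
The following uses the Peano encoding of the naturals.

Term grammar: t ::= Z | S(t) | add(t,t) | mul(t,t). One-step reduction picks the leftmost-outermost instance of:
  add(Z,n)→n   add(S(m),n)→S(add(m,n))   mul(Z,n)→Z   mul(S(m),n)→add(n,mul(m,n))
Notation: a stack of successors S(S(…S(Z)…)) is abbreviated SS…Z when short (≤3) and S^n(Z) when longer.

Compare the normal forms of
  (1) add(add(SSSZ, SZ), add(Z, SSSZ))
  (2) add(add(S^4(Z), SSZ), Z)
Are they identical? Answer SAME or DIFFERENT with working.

Answer: DIFFERENT — A ⇓ S^7(Z), B ⇓ S^6(Z)

Working:
Term A:
  start: add(add(SSSZ, SZ), add(Z, SSSZ))
  [1] add(S(add(SSZ, SZ)), add(Z, SSSZ))
  [2] S(add(add(SSZ, SZ), add(Z, SSSZ)))
  [3] S(add(S(add(SZ, SZ)), add(Z, SSSZ)))
  [4] S(S(add(add(SZ, SZ), add(Z, SSSZ))))
  [5] S(S(add(S(add(Z, SZ)), add(Z, SSSZ))))
  [6] S(S(S(add(add(Z, SZ), add(Z, SSSZ)))))
  [7] S(S(S(add(SZ, add(Z, SSSZ)))))
  [8] S(S(S(S(add(Z, add(Z, SSSZ))))))
  [9] S(S(S(S(add(Z, SSSZ)))))
  [10] S^7(Z)

Term B:
  start: add(add(S^4(Z), SSZ), Z)
  [1] add(S(add(SSSZ, SSZ)), Z)
  [2] S(add(add(SSSZ, SSZ), Z))
  [3] S(add(S(add(SSZ, SSZ)), Z))
  [4] S(S(add(add(SSZ, SSZ), Z)))
  [5] S(S(add(S(add(SZ, SSZ)), Z)))
  [6] S(S(S(add(add(SZ, SSZ), Z))))
  [7] S(S(S(add(S(add(Z, SSZ)), Z))))
  [8] S(S(S(S(add(add(Z, SSZ), Z)))))
  [9] S(S(S(S(add(SSZ, Z)))))
  [10] S(S(S(S(S(add(SZ, Z))))))
  [11] S(S(S(S(S(S(add(Z, Z)))))))
  [12] S^6(Z)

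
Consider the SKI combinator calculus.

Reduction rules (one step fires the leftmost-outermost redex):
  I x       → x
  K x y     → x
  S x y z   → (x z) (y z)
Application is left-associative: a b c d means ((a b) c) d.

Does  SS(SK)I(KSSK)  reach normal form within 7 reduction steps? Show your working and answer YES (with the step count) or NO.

Answer: YES — reaches normal form SK(SK) in 7 ≤ 7 steps

Working:
  start: SS(SK)I(KSSK)
  [1] SI(SKI)(KSSK)
  [2] I(KSSK)(SKI(KSSK))
  [3] KSSK(SKI(KSSK))
  [4] SK(SKI(KSSK))
  [5] SK(K(KSSK)(I(KSSK)))
  [6] SK(KSSK)
  [7] SK(SK)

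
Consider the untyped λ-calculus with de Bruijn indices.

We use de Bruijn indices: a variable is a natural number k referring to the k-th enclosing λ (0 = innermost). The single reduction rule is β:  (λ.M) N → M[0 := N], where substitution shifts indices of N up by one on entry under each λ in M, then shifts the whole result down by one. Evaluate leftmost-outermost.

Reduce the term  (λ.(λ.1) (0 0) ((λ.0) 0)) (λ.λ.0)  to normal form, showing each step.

  start: (λ.(λ.1) (0 0) ((λ.0) 0)) (λ.λ.0)
  step 1: (λ.λ.λ.0) ((λ.λ.0) (λ.λ.0)) ((λ.0) (λ.λ.0))
  step 2: (λ.λ.0) ((λ.0) (λ.λ.0))
  step 3: λ.0

Answer: normal form = λ.0  (in 3 steps)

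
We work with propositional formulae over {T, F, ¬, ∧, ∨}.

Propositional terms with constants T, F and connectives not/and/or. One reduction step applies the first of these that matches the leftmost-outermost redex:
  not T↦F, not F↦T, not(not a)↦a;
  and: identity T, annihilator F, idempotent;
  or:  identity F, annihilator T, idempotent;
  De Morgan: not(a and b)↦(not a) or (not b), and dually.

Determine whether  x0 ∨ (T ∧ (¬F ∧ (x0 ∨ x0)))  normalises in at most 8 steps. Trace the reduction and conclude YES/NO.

Answer: YES — reaches normal form x0 in 5 ≤ 8 steps

Working:
  start: x0 ∨ (T ∧ (¬F ∧ (x0 ∨ x0)))
  →1  x0 ∨ (¬F ∧ (x0 ∨ x0))
  →2  x0 ∨ (T ∧ (x0 ∨ x0))
  →3  x0 ∨ (x0 ∨ x0)
  →4  x0 ∨ x0
  →5  x0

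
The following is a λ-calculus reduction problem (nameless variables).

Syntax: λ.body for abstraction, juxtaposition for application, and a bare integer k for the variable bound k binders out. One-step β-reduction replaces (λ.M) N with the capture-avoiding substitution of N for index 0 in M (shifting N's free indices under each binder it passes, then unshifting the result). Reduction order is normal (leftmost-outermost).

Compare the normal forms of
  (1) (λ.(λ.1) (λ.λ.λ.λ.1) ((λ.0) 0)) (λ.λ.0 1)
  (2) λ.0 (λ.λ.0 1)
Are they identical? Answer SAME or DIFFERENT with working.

Term A:
  start: (λ.(λ.1) (λ.λ.λ.λ.1) ((λ.0) 0)) (λ.λ.0 1)
  [1] (λ.λ.λ.0 1) (λ.λ.λ.λ.1) ((λ.0) (λ.λ.0 1))
  [2] (λ.λ.0 1) ((λ.0) (λ.λ.0 1))
  [3] λ.0 ((λ.0) (λ.λ.0 1))
  [4] λ.0 (λ.λ.0 1)

Term B:
  start: λ.0 (λ.λ.0 1)

Answer: SAME — A ⇓ λ.0 (λ.λ.0 1), B ⇓ λ.0 (λ.λ.0 1)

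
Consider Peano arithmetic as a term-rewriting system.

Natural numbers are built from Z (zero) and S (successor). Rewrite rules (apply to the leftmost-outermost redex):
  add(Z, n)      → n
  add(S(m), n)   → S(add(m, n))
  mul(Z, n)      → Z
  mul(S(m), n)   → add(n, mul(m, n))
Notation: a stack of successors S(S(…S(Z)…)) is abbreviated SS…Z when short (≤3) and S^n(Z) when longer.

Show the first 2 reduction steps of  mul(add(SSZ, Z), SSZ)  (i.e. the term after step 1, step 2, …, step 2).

Answer: after 2 steps: add(SSZ, mul(add(SZ, Z), SSZ))

Reduction:
  start: mul(add(SSZ, Z), SSZ)
  step 1: mul(S(add(SZ, Z)), SSZ)
  step 2: add(SSZ, mul(add(SZ, Z), SSZ))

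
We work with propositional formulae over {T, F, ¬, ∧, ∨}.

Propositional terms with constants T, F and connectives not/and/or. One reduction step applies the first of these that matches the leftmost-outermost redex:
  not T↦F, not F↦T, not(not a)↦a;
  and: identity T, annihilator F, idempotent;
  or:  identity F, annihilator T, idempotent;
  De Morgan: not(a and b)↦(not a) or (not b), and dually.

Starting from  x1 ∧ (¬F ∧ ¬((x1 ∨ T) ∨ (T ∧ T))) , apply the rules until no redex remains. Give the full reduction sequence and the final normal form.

Answer: normal form = F  (in 8 steps)

Working:
  start: x1 ∧ (¬F ∧ ¬((x1 ∨ T) ∨ (T ∧ T)))
  [1] x1 ∧ (T ∧ ¬((x1 ∨ T) ∨ (T ∧ T)))
  [2] x1 ∧ ¬((x1 ∨ T) ∨ (T ∧ T))
  [3] x1 ∧ (¬(x1 ∨ T) ∧ ¬(T ∧ T))
  [4] x1 ∧ ((¬x1 ∧ ¬T) ∧ ¬(T ∧ T))
  [5] x1 ∧ ((¬x1 ∧ F) ∧ ¬(T ∧ T))
  [6] x1 ∧ (F ∧ ¬(T ∧ T))
  [7] x1 ∧ F
  [8] F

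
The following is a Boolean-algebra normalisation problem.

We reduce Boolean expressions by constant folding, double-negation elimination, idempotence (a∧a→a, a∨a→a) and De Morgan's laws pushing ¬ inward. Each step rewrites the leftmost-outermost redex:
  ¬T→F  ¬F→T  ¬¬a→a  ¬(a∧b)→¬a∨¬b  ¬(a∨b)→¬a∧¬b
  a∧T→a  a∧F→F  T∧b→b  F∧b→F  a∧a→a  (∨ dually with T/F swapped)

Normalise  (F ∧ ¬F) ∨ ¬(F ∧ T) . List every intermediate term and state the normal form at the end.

  start: (F ∧ ¬F) ∨ ¬(F ∧ T)
  step 1: F ∨ ¬(F ∧ T)
  step 2: ¬(F ∧ T)
  step 3: ¬F ∨ ¬T
  step 4: T ∨ ¬T
  step 5: T

Answer: normal form = T  (in 5 steps)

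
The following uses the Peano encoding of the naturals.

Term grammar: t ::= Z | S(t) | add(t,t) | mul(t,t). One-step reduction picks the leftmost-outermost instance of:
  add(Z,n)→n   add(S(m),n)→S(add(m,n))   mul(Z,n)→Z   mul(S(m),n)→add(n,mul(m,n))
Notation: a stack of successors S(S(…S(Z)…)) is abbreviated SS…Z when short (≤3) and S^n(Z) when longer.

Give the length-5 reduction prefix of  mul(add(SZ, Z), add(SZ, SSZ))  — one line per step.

Answer: after 5 steps: S(add(SSZ, mul(add(Z, Z), add(SZ, SSZ))))

Reduction:
  start: mul(add(SZ, Z), add(SZ, SSZ))
  →1  mul(S(add(Z, Z)), add(SZ, SSZ))
  →2  add(add(SZ, SSZ), mul(add(Z, Z), add(SZ, SSZ)))
  →3  add(S(add(Z, SSZ)), mul(add(Z, Z), add(SZ, SSZ)))
  →4  S(add(add(Z, SSZ), mul(add(Z, Z), add(SZ, SSZ))))
  →5  S(add(SSZ, mul(add(Z, Z), add(SZ, SSZ))))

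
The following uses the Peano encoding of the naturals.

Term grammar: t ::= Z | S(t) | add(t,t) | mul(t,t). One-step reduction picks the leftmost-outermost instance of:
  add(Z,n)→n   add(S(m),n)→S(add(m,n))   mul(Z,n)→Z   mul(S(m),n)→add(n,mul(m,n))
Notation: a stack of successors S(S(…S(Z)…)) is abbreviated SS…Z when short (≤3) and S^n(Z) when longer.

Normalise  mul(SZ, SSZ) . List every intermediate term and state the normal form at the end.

  start: mul(SZ, SSZ)
  step 1: add(SSZ, mul(Z, SSZ))
  step 2: S(add(SZ, mul(Z, SSZ)))
  step 3: S(S(add(Z, mul(Z, SSZ))))
  step 4: S(S(mul(Z, SSZ)))
  step 5: SSZ

Answer: normal form = SSZ  (in 5 steps)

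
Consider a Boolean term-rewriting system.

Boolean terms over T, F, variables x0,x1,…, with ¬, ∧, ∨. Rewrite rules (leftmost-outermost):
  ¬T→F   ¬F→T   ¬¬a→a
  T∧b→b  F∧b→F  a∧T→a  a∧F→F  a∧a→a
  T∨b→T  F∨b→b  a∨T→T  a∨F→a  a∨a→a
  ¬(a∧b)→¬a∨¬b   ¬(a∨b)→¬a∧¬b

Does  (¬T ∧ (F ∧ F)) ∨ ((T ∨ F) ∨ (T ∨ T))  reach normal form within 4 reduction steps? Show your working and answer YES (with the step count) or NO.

Answer: NO — after 4 steps the term is T ∨ (T ∨ T), not yet normal

Working:
  start: (¬T ∧ (F ∧ F)) ∨ ((T ∨ F) ∨ (T ∨ T))
  →1  (F ∧ (F ∧ F)) ∨ ((T ∨ F) ∨ (T ∨ T))
  →2  F ∨ ((T ∨ F) ∨ (T ∨ T))
  →3  (T ∨ F) ∨ (T ∨ T)
  →4  T ∨ (T ∨ T)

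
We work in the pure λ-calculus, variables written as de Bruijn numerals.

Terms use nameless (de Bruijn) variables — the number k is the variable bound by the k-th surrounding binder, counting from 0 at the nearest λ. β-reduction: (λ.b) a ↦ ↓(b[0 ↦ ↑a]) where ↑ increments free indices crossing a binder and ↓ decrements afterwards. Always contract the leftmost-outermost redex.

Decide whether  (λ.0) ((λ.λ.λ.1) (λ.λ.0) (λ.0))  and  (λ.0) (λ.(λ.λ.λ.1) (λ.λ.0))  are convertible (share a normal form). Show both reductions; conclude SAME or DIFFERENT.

Answer: DIFFERENT — A ⇓ λ.λ.0, B ⇓ λ.λ.λ.1

Derivation:
Term A:
  start: (λ.0) ((λ.λ.λ.1) (λ.λ.0) (λ.0))
  [1] (λ.λ.λ.1) (λ.λ.0) (λ.0)
  [2] (λ.λ.1) (λ.0)
  [3] λ.λ.0

Term B:
  start: (λ.0) (λ.(λ.λ.λ.1) (λ.λ.0))
  [1] λ.(λ.λ.λ.1) (λ.λ.0)
  [2] λ.λ.λ.1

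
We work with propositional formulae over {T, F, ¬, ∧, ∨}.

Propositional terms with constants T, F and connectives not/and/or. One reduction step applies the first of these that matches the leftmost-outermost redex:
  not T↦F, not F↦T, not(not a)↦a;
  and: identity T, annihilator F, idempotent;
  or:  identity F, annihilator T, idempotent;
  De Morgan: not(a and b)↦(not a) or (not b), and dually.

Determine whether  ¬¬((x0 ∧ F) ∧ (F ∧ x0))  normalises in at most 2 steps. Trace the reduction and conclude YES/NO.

  start: ¬¬((x0 ∧ F) ∧ (F ∧ x0))
  →1  (x0 ∧ F) ∧ (F ∧ x0)
  →2  F ∧ (F ∧ x0)

Answer: NO — after 2 steps the term is F ∧ (F ∧ x0), not yet normal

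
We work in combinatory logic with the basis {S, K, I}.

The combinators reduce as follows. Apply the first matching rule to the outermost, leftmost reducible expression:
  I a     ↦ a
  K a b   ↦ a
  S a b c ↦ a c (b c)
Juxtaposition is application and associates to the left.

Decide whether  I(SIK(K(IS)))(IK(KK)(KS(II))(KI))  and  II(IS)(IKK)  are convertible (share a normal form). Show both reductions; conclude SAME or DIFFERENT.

Term A:
  start: I(SIK(K(IS)))(IK(KK)(KS(II))(KI))
  →1  SIK(K(IS))(IK(KK)(KS(II))(KI))
  →2  I(K(IS))(K(K(IS)))(IK(KK)(KS(II))(KI))
  →3  K(IS)(K(K(IS)))(IK(KK)(KS(II))(KI))
  →4  IS(IK(KK)(KS(II))(KI))
  →5  S(IK(KK)(KS(II))(KI))
  →6  S(K(KK)(KS(II))(KI))
  →7  S(KK(KI))
  →8  SK

Term B:
  start: II(IS)(IKK)
  →1  I(IS)(IKK)
  →2  IS(IKK)
  →3  S(IKK)
  →4  S(KK)

Answer: DIFFERENT — A ⇓ SK, B ⇓ S(KK)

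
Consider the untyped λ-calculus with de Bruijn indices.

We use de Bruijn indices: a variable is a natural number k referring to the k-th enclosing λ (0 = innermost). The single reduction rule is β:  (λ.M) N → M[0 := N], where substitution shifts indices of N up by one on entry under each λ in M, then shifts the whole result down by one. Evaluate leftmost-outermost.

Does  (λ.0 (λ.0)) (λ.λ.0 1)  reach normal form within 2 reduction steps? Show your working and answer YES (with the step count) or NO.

Answer: YES — reaches normal form λ.0 (λ.0) in 2 ≤ 2 steps

Working:
  start: (λ.0 (λ.0)) (λ.λ.0 1)
  →1  (λ.λ.0 1) (λ.0)
  →2  λ.0 (λ.0)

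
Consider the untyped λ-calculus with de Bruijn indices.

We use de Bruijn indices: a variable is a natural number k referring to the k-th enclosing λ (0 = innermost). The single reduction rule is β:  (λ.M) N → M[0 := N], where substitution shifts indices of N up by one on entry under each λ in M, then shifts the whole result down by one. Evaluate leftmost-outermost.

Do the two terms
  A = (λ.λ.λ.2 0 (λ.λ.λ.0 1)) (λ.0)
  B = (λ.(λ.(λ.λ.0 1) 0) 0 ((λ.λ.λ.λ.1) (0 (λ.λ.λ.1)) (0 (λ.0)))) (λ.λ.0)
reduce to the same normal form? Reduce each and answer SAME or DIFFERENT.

Answer: DIFFERENT — A ⇓ λ.λ.0 (λ.λ.λ.0 1), B ⇓ λ.λ.λ.0

Working:
Term A:
  start: (λ.λ.λ.2 0 (λ.λ.λ.0 1)) (λ.0)
  [1] λ.λ.(λ.0) 0 (λ.λ.λ.0 1)
  [2] λ.λ.0 (λ.λ.λ.0 1)

Term B:
  start: (λ.(λ.(λ.λ.0 1) 0) 0 ((λ.λ.λ.λ.1) (0 (λ.λ.λ.1)) (0 (λ.0)))) (λ.λ.0)
  [1] (λ.(λ.λ.0 1) 0) (λ.λ.0) ((λ.λ.λ.λ.1) ((λ.λ.0) (λ.λ.λ.1)) ((λ.λ.0) (λ.0)))
  [2] (λ.λ.0 1) (λ.λ.0) ((λ.λ.λ.λ.1) ((λ.λ.0) (λ.λ.λ.1)) ((λ.λ.0) (λ.0)))
  [3] (λ.0 (λ.λ.0)) ((λ.λ.λ.λ.1) ((λ.λ.0) (λ.λ.λ.1)) ((λ.λ.0) (λ.0)))
  [4] (λ.λ.λ.λ.1) ((λ.λ.0) (λ.λ.λ.1)) ((λ.λ.0) (λ.0)) (λ.λ.0)
  [5] (λ.λ.λ.1) ((λ.λ.0) (λ.0)) (λ.λ.0)
  [6] (λ.λ.1) (λ.λ.0)
  [7] λ.λ.λ.0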